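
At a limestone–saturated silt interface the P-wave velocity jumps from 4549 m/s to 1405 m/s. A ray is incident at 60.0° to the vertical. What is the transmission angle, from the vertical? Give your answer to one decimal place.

sin θ₁/V₁ = sin θ₂/V₂ ⇒ sin θ₂ = 1405·sin 60.0°/4549 = 1405·0.8660/4549 = 0.2675.
θ₂ = sin⁻¹(0.2675) = 15.51° (from vertical).

15.5°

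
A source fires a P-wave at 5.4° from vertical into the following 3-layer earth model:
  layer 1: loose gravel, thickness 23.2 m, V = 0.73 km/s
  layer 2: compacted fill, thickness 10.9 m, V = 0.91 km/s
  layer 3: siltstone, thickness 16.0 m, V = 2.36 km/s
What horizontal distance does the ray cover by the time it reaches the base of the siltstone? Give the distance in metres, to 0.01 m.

8.59 m

Apply Snell's law at each interface; in layer i the horizontal offset is hᵢ·tan θᵢ.
Layer 1: θ = 5.40°; offset = 23.2·tan 5.40° = 2.1930 m.
Layer 2: sin θ = 0.91·sin 5.4°/0.73 = 0.1173, θ = 6.74°; offset = 10.9·tan 6.74° = 1.2876 m.
Layer 3: sin θ = 2.36·sin 5.4°/0.73 = 0.3042, θ = 17.71°; offset = 16.0·tan 17.71° = 5.1101 m.
Summing the layer offsets gives 8.5907 m.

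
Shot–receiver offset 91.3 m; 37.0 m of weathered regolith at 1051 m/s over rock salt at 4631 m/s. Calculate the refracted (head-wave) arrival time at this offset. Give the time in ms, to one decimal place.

88.3 ms

t = x/V₂ + 2h·√(V₂²−V₁²)/(V₁V₂).
√(V₂²−V₁²) = √(4631²−1051²) = 4510.2 m/s; delay term = 2·37.0·4510.2/(1051·4631) = 0.06857 s.
t = 91.3/4631 + 0.06857 = 0.08829 s.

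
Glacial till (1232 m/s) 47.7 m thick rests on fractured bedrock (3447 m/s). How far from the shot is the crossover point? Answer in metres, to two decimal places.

x_cross = 2h·√((V₂+V₁)/(V₂−V₁)).
(V₂+V₁)/(V₂−V₁) = (3447+1232)/(3447−1232) = 2.1124; √ = 1.4534.
x_cross = 2·47.7·1.4534 = 138.66 m.

138.66 m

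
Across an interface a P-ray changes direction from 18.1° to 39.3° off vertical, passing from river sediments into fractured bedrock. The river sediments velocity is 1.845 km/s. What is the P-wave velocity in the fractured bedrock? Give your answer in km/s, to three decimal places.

sin 18.1° = 0.3107; sin 39.3° = 0.6334.
V₂ = V₁·(sin θ₂/sin θ₁) = 1.845·(0.6334/0.3107) = 3.761 km/s.

3.761 km/s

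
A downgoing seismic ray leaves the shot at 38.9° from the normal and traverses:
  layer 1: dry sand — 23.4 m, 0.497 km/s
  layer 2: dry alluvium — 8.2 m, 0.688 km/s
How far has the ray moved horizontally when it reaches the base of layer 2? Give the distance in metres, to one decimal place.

33.3 m

Apply Snell's law at each interface; in layer i the horizontal offset is hᵢ·tan θᵢ.
Layer 1: θ = 38.90°; offset = 23.4·tan 38.90° = 18.881 m.
Layer 2: sin θ = 0.688·sin 38.9°/0.497 = 0.8693, θ = 60.38°; offset = 8.2·tan 60.38° = 14.421 m.
Total horizontal offset = 33.302 m.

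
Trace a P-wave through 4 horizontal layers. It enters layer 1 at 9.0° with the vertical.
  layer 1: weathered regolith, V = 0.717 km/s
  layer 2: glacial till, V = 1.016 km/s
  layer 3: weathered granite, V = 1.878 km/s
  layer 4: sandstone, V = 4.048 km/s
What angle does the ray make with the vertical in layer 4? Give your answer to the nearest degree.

Ray parameter p = sin 9.0° / 0.717 = 2.1818e-01 s/km.
sin θ_4 = p·V_4 = 2.1818e-01 × 4.048 = 0.8832.
θ_4 = 62.03° from the vertical.

62°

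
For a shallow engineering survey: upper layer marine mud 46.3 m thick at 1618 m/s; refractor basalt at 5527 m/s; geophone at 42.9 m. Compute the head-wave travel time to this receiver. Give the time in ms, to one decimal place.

θ_c = arcsin(V₁/V₂) = arcsin(1618/5527) = 17.02°, cos θ_c = 0.9562.
Intercept time tᵢ = 2h cos θ_c / V₁ = 2·46.3·0.9562/1618 = 0.05472 s.
t = x/V₂ + tᵢ = 42.9/5527 + 0.05472 = 0.06249 s.

62.5 ms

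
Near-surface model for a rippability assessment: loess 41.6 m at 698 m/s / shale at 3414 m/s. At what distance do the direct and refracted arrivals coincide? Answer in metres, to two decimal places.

102.37 m

x_cross = 2h·√((V₂+V₁)/(V₂−V₁)).
(V₂+V₁)/(V₂−V₁) = (3414+698)/(3414−698) = 1.5140; √ = 1.2304.
x_cross = 2·41.6·1.2304 = 102.37 m.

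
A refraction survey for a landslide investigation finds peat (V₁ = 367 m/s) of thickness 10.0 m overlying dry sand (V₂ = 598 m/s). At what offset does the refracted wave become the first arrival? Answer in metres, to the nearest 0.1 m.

40.9 m

x_cross = 2h·√((V₂+V₁)/(V₂−V₁)).
(V₂+V₁)/(V₂−V₁) = (598+367)/(598−367) = 4.1775; √ = 2.0439.
x_cross = 2·10.0·2.0439 = 40.88 m.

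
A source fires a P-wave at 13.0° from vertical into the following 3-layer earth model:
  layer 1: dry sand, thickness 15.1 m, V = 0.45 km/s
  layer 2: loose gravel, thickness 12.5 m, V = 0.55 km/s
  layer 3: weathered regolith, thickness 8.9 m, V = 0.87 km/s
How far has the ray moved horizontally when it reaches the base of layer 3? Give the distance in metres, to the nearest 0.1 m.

11.4 m

Apply Snell's law at each interface; in layer i the horizontal offset is hᵢ·tan θᵢ.
Layer 1: θ = 13.00°; offset = 15.1·tan 13.00° = 3.486 m.
Layer 2: sin θ = 0.55·sin 13.0°/0.45 = 0.2749, θ = 15.96°; offset = 12.5·tan 15.96° = 3.575 m.
Layer 3: sin θ = 0.87·sin 13.0°/0.45 = 0.4349, θ = 25.78°; offset = 8.9·tan 25.78° = 4.298 m.
Total horizontal offset = 11.359 m.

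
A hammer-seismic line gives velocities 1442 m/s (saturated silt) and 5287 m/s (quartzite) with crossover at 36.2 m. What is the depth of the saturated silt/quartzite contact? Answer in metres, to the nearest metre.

14 m

h = (x_cross/2)·√((V₂−V₁)/(V₂+V₁)).
(V₂−V₁)/(V₂+V₁) = (5287−1442)/(5287+1442) = 0.5714; √ = 0.7559.
h = (36.2/2)·0.7559 = 13.68 m.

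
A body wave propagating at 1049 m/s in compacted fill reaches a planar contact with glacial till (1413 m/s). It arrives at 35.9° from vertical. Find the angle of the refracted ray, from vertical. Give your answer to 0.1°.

sin θ₁/V₁ = sin θ₂/V₂ ⇒ sin θ₂ = 1413·sin 35.9°/1049 = 1413·0.5864/1049 = 0.7898.
θ₂ = arcsin 0.7898 = 52.17° from the normal.

52.2°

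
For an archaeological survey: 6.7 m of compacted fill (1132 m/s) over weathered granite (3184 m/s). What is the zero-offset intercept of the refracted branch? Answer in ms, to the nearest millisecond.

tᵢ = 2h·√(V₂²−V₁²)/(V₁V₂).
√(V₂²−V₁²) = √(3184²−1132²) = 2976.0 m/s.
tᵢ = 2·6.7·2976.0/(1132·3184) = 0.01106 s.

11 ms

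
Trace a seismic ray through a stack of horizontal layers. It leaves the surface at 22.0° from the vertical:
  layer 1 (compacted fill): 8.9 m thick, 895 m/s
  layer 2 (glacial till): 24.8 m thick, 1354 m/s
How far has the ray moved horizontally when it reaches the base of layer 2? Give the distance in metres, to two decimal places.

20.65 m

Apply Snell's law at each interface; in layer i the horizontal offset is hᵢ·tan θᵢ.
Layer 1: θ = 22.00°; offset = 8.9·tan 22.00° = 3.5958 m.
Layer 2: sin θ = 1354·sin 22.0°/895 = 0.5667, θ = 34.52°; offset = 24.8·tan 34.52° = 17.0586 m.
Total horizontal offset = 20.6545 m.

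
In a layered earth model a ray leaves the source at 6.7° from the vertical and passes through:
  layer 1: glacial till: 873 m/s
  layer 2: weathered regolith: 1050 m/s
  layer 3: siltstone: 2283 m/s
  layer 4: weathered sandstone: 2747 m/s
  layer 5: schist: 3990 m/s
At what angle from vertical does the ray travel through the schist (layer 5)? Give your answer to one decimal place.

Ray parameter p = sin 6.7° / 873 = 1.3364e-04 s/m.
sin θ_5 = p·V_5 = 1.3364e-04 × 3990 = 0.5332.
θ_5 = arcsin 0.5332 = 32.22°.

32.2°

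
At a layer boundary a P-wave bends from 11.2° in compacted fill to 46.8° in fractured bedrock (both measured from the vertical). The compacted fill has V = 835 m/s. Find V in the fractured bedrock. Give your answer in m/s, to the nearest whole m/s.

3134 m/s

Snell's law: sin 11.2°/V₁ = sin 46.8°/V₂.
V₂ = V₁·sin 46.8°/sin 11.2° = 835 × 3.7530 = 3133.79 m/s.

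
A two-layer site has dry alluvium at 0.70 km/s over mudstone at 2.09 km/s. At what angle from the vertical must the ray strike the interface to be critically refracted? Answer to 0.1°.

19.6°

Critical incidence: sin θ_c = V₁/V₂ = 0.70/2.09 = 0.3349.
θ_c = arcsin 0.3349 = 19.57°.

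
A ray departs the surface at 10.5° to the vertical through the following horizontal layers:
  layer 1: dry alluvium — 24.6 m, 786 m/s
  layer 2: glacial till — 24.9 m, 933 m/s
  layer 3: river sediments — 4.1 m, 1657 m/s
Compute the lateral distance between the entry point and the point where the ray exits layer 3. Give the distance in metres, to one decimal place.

p = sin θ₁/V₁ = sin 10.5°/786 = 2.3185e-04 s/m is conserved through the stack.
Layer 1: θ = 10.50°; offset = 24.6·tan 10.50° = 4.559 m.
Layer 2: sin θ = p·933 = 0.2163 → θ = 12.49°; offset = 24.9·tan 12.49° = 5.517 m.
Layer 3: sin θ = p·1657 = 0.3842 → θ = 22.59°; offset = 4.1·tan 22.59° = 1.706 m.
Σ offsets = 11.782 m.

11.8 m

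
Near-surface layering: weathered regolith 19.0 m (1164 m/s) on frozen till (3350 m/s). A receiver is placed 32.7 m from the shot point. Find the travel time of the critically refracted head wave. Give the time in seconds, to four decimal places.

0.0404 s

t = x/V₂ + 2h·√(V₂²−V₁²)/(V₁V₂).
√(V₂²−V₁²) = √(3350²−1164²) = 3141.3 m/s; delay term = 2·19.0·3141.3/(1164·3350) = 0.03061 s.
t = 32.7/3350 + 0.03061 = 0.04037 s.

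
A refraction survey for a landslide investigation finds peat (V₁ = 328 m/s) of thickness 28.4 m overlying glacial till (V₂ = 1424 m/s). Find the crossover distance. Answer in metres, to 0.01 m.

θ_c = arcsin(328/1424) = 13.32°, so cos θ_c = 0.9731 and tᵢ = 2h cos θ_c/V₁ = 0.1685 s.
At crossover x/V₁ = x/V₂ + tᵢ ⇒ x = tᵢ/(1/V₁ − 1/V₂) = 0.16851/(3.0488e-03 − 7.0225e-04) = 71.81 m.

71.81 m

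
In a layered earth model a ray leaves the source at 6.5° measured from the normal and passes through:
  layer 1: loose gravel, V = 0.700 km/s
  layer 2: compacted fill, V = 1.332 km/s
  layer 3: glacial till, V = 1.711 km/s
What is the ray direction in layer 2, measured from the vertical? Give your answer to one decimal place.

12.4°

Ray parameter p = sin 6.5° / 0.700 = 1.6172e-01 s/km.
sin θ_2 = p·V_2 = 1.6172e-01 × 1.332 = 0.2154.
θ_2 = 12.44° from the vertical.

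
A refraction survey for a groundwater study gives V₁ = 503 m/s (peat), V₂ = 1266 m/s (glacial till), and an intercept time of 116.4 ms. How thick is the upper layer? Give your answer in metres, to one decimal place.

θ_c = arcsin(503/1266) = 23.41°; cos θ_c = 0.9177.
tᵢ = 2h cos θ_c/V₁ ⇒ h = tᵢ·V₁/(2 cos θ_c) = 0.1164·503/(2·0.9177) = 31.90 m.

31.9 m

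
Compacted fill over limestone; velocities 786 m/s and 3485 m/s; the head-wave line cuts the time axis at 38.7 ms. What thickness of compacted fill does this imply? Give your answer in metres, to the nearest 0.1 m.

θ_c = arcsin(786/3485) = 13.03°; cos θ_c = 0.9742.
tᵢ = 2h cos θ_c/V₁ ⇒ h = tᵢ·V₁/(2 cos θ_c) = 0.0387·786/(2·0.9742) = 15.61 m.

15.6 m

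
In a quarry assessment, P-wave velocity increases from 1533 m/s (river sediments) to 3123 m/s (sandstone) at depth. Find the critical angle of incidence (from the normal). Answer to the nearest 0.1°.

29.4°

Critical incidence: sin θ_c = V₁/V₂ = 1533/3123 = 0.4909.
θ_c = arcsin 0.4909 = 29.40°.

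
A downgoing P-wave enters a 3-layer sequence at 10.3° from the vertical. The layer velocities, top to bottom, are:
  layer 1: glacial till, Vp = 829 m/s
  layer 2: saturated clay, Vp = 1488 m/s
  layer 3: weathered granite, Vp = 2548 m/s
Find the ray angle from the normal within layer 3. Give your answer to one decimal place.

33.3°

Ray parameter p = sin 10.3° / 829 = 2.1568e-04 s/m.
sin θ_3 = p·V_3 = 2.1568e-04 × 2548 = 0.5496.
θ_3 = 33.34° from the vertical.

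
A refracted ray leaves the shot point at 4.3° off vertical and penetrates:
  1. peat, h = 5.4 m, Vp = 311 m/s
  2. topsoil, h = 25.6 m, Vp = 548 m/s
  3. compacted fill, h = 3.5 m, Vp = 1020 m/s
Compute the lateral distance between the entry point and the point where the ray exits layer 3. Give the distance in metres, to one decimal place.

4.7 m

p = sin θ₁/V₁ = sin 4.3°/311 = 2.4109e-04 s/m is conserved through the stack.
Layer 1: θ = 4.30°; offset = 5.4·tan 4.30° = 0.406 m.
Layer 2: sin θ = p·548 = 0.1321 → θ = 7.59°; offset = 25.6·tan 7.59° = 3.412 m.
Layer 3: sin θ = p·1020 = 0.2459 → θ = 14.24°; offset = 3.5·tan 14.24° = 0.888 m.
Summing the layer offsets gives 4.706 m.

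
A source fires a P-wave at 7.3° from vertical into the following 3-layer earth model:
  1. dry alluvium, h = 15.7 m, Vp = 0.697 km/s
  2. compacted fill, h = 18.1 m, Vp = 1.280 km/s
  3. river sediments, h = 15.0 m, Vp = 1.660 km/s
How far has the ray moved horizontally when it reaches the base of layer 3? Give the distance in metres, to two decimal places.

Ray parameter p = sin 7.3° / 0.697 km/s = 1.8230e-01 s/km.
Layer 1: θ = 7.30°; offset = 15.7·tan 7.30° = 2.0112 m.
Layer 2: sin θ = p·1.280 = 0.2333 → θ = 13.49°; offset = 18.1·tan 13.49° = 4.3435 m.
Layer 3: sin θ = p·1.660 = 0.3026 → θ = 17.62°; offset = 15.0·tan 17.62° = 4.7626 m.
Summing the layer offsets gives 11.1173 m.

11.12 m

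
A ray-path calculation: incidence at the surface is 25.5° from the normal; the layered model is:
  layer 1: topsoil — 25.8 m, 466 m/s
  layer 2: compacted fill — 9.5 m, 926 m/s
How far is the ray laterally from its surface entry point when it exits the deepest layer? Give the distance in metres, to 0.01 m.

Ray parameter p = sin 25.5° / 466 m/s = 9.2384e-04 s/m.
Layer 1: θ = 25.50°; offset = 25.8·tan 25.50° = 12.3060 m.
Layer 2: sin θ = p·926 = 0.8555 → θ = 58.81°; offset = 9.5·tan 58.81° = 15.6942 m.
Summing the layer offsets gives 28.0002 m.

28.00 m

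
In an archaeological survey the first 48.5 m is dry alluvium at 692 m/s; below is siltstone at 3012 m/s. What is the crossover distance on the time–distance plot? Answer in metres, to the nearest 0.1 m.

x_cross = 2h·√((V₂+V₁)/(V₂−V₁)).
(V₂+V₁)/(V₂−V₁) = (3012+692)/(3012−692) = 1.5966; √ = 1.2635.
x_cross = 2·48.5·1.2635 = 122.56 m.

122.6 m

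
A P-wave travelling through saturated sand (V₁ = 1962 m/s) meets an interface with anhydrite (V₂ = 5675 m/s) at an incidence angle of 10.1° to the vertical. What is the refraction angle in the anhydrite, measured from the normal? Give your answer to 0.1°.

Snell's law: sin θ₂ = (V₂/V₁)·sin θ₁ = (5675/1962)·sin 10.1° = 0.5072.
θ₂ = sin⁻¹(0.5072) = 30.48° (from vertical).

30.5°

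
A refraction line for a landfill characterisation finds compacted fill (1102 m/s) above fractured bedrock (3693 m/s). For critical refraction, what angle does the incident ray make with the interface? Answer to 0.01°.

72.64°

At critical incidence the refracted ray runs along the interface (θ₂ = 90°), so sin θ_c = V₁/V₂.
θ_c = arcsin(1102/3693) = arcsin 0.2984 = 17.36°.
Measured from the interface: 90° − 17.36° = 72.64°.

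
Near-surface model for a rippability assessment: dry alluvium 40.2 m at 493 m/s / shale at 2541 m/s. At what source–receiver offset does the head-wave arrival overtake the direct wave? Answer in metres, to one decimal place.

97.9 m

θ_c = arcsin(493/2541) = 11.19°, so cos θ_c = 0.9810 and tᵢ = 2h cos θ_c/V₁ = 0.1600 s.
At crossover x/V₁ = x/V₂ + tᵢ ⇒ x = tᵢ/(1/V₁ − 1/V₂) = 0.15998/(2.0284e-03 − 3.9355e-04) = 97.86 m.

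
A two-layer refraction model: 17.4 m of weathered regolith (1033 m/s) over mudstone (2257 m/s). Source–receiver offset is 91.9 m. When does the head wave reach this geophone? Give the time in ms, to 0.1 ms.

70.7 ms

θ_c = arcsin(V₁/V₂) = arcsin(1033/2257) = 27.24°, cos θ_c = 0.8891.
Intercept time tᵢ = 2h cos θ_c / V₁ = 2·17.4·0.8891/1033 = 0.02995 s.
t = x/V₂ + tᵢ = 91.9/2257 + 0.02995 = 0.07067 s.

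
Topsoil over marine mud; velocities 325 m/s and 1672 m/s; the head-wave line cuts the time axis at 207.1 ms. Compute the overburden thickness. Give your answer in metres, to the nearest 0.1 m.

θ_c = arcsin(325/1672) = 11.21°; cos θ_c = 0.9809.
tᵢ = 2h cos θ_c/V₁ ⇒ h = tᵢ·V₁/(2 cos θ_c) = 0.2071·325/(2·0.9809) = 34.31 m.

34.3 m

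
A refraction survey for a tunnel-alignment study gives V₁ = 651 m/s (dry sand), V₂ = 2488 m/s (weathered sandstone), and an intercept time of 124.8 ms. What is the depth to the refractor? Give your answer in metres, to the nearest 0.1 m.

θ_c = arcsin(651/2488) = 15.17°; cos θ_c = 0.9652.
tᵢ = 2h cos θ_c/V₁ ⇒ h = tᵢ·V₁/(2 cos θ_c) = 0.1248·651/(2·0.9652) = 42.09 m.

42.1 m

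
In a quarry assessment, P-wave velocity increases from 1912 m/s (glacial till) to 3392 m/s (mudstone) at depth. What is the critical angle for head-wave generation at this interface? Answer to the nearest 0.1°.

34.3°

Critical incidence: sin θ_c = V₁/V₂ = 1912/3392 = 0.5637.
θ_c = arcsin 0.5637 = 34.31°.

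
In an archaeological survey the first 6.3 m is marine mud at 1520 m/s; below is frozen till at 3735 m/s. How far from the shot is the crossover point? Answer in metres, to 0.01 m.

19.41 m

θ_c = arcsin(1520/3735) = 24.01°, so cos θ_c = 0.9134 and tᵢ = 2h cos θ_c/V₁ = 0.0076 s.
At crossover x/V₁ = x/V₂ + tᵢ ⇒ x = tᵢ/(1/V₁ − 1/V₂) = 0.00757/(6.5789e-04 − 2.6774e-04) = 19.41 m.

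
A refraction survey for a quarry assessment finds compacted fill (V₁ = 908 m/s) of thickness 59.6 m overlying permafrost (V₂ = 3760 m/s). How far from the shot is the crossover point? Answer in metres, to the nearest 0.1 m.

x_cross = 2h·√((V₂+V₁)/(V₂−V₁)).
(V₂+V₁)/(V₂−V₁) = (3760+908)/(3760−908) = 1.6367; √ = 1.2794.
x_cross = 2·59.6·1.2794 = 152.50 m.

152.5 m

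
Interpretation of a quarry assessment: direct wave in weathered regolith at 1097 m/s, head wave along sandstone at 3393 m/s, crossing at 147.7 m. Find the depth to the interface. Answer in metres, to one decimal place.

52.8 m

x_cross = 2h·√((V₂+V₁)/(V₂−V₁)) → h = x_cross / (2·√((V₂+V₁)/(V₂−V₁))).
√((V₂+V₁)/(V₂−V₁)) = √((3393+1097)/(3393−1097)) = 1.3984.
h = 147.7 / (2·1.3984) = 52.81 m.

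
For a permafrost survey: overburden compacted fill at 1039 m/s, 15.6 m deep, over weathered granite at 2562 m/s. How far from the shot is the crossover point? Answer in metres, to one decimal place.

48.0 m

θ_c = arcsin(1039/2562) = 23.93°, so cos θ_c = 0.9141 and tᵢ = 2h cos θ_c/V₁ = 0.0274 s.
At crossover x/V₁ = x/V₂ + tᵢ ⇒ x = tᵢ/(1/V₁ − 1/V₂) = 0.02745/(9.6246e-04 − 3.9032e-04) = 47.98 m.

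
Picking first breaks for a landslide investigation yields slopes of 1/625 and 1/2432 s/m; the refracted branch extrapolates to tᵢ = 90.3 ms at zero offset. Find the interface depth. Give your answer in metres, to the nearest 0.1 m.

h = tᵢ·V₁·V₂ / (2·√(V₂²−V₁²)).
√(V₂²−V₁²) = √(2432² − 625²) = 2350.3 m/s.
h = 0.0903 s × 625 × 2432 / (2 × 2350.3) = 29.20 m.

29.2 m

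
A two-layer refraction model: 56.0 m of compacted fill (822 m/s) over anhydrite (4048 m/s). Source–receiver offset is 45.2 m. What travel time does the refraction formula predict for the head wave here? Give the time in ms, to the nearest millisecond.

t = x/V₂ + 2h·√(V₂²−V₁²)/(V₁V₂).
√(V₂²−V₁²) = √(4048²−822²) = 3963.7 m/s; delay term = 2·56.0·3963.7/(822·4048) = 0.13341 s.
t = 45.2/4048 + 0.13341 = 0.14458 s.

145 ms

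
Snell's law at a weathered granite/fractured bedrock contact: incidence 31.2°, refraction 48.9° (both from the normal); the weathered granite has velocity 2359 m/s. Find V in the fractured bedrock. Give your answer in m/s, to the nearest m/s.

Snell's law: sin 31.2°/V₁ = sin 48.9°/V₂.
V₂ = V₁·sin 48.9°/sin 31.2° = 2359 × 1.4547 = 3431.59 m/s.

3432 m/s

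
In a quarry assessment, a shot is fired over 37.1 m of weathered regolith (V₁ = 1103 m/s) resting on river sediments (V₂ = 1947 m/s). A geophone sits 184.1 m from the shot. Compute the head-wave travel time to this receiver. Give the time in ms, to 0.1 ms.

150.0 ms

t = x/V₂ + 2h·√(V₂²−V₁²)/(V₁V₂).
√(V₂²−V₁²) = √(1947²−1103²) = 1604.4 m/s; delay term = 2·37.1·1604.4/(1103·1947) = 0.05543 s.
t = 184.1/1947 + 0.05543 = 0.14999 s.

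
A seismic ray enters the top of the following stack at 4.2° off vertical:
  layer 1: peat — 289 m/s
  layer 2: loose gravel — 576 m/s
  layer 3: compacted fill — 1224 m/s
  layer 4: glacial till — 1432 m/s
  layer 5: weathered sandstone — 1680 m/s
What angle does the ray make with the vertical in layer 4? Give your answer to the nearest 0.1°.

21.3°

Snell's law across each interface conserves sin θ / V, so sin θ_4 = V_4·sin θ₁/V₁.
sin θ_4 = 1432 × sin 4.2° / 289 = 0.3629.
θ_4 = arcsin 0.3629 = 21.28°.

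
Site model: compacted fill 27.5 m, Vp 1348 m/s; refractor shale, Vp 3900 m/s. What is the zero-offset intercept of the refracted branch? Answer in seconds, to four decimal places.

0.0383 s

tᵢ = 2h·√(V₂²−V₁²)/(V₁V₂).
√(V₂²−V₁²) = √(3900²−1348²) = 3659.6 m/s.
tᵢ = 2·27.5·3659.6/(1348·3900) = 0.03829 s.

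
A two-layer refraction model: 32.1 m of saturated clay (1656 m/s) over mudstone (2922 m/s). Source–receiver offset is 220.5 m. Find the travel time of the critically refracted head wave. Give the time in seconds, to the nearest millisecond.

t = x/V₂ + 2h·√(V₂²−V₁²)/(V₁V₂).
√(V₂²−V₁²) = √(2922²−1656²) = 2407.4 m/s; delay term = 2·32.1·2407.4/(1656·2922) = 0.03194 s.
t = 220.5/2922 + 0.03194 = 0.10740 s.

0.107 s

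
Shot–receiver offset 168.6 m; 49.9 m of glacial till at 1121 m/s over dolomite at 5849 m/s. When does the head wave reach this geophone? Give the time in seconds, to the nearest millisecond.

0.116 s

θ_c = arcsin(V₁/V₂) = arcsin(1121/5849) = 11.05°, cos θ_c = 0.9815.
Intercept time tᵢ = 2h cos θ_c / V₁ = 2·49.9·0.9815/1121 = 0.08738 s.
t = x/V₂ + tᵢ = 168.6/5849 + 0.08738 = 0.11620 s.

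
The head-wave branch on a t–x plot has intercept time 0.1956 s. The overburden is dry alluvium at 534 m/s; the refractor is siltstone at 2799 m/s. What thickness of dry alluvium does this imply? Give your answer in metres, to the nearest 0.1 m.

h = tᵢ·V₁·V₂ / (2·√(V₂²−V₁²)).
√(V₂²−V₁²) = √(2799² − 534²) = 2747.6 m/s.
h = 0.1956 s × 534 × 2799 / (2 × 2747.6) = 53.20 m.

53.2 m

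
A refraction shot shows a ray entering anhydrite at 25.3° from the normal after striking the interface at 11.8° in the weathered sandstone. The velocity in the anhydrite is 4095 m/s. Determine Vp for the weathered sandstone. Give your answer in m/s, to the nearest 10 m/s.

Snell's law: sin 11.8°/V₁ = sin 25.3°/V₂.
V₁ = V₂·sin 11.8°/sin 25.3° = 4095 × 0.4785 = 1959.51 m/s.

1960 m/s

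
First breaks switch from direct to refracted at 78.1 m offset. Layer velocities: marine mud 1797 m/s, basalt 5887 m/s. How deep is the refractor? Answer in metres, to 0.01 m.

x_cross = 2h·√((V₂+V₁)/(V₂−V₁)) → h = x_cross / (2·√((V₂+V₁)/(V₂−V₁))).
√((V₂+V₁)/(V₂−V₁)) = √((5887+1797)/(5887−1797)) = 1.3707.
h = 78.1 / (2·1.3707) = 28.49 m.

28.49 m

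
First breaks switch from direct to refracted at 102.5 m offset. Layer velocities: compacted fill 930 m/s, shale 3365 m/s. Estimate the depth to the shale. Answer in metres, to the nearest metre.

h = (x_cross/2)·√((V₂−V₁)/(V₂+V₁)).
(V₂−V₁)/(V₂+V₁) = (3365−930)/(3365+930) = 0.5669; √ = 0.7530.
h = (102.5/2)·0.7530 = 38.59 m.

39 m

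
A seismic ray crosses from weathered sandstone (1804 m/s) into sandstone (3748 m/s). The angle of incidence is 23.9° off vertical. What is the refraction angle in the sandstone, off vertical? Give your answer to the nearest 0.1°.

sin θ₁/V₁ = sin θ₂/V₂ ⇒ sin θ₂ = 3748·sin 23.9°/1804 = 3748·0.4051/1804 = 0.8417.
θ₂ = sin⁻¹(0.8417) = 57.32° (from vertical).

57.3°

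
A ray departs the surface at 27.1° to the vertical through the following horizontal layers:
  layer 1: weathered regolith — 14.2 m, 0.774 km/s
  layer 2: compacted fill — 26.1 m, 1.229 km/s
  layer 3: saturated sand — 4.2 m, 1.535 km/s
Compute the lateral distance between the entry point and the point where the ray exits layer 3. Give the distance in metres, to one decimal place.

p = sin θ₁/V₁ = sin 27.1°/0.774 = 5.8856e-01 s/km is conserved through the stack.
Layer 1: θ = 27.10°; offset = 14.2·tan 27.10° = 7.267 m.
Layer 2: sin θ = p·1.229 = 0.7233 → θ = 46.33°; offset = 26.1·tan 46.33° = 27.342 m.
Layer 3: sin θ = p·1.535 = 0.9034 → θ = 64.61°; offset = 4.2·tan 64.61° = 8.851 m.
Total horizontal offset = 43.459 m.

43.5 m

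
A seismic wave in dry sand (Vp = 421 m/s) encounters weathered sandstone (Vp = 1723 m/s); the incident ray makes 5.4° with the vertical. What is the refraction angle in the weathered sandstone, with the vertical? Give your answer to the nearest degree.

23°

Snell's law: sin θ₂ = (V₂/V₁)·sin θ₁ = (1723/421)·sin 5.4° = 0.3852.
θ₂ = arcsin 0.3852 = 22.65° from the normal.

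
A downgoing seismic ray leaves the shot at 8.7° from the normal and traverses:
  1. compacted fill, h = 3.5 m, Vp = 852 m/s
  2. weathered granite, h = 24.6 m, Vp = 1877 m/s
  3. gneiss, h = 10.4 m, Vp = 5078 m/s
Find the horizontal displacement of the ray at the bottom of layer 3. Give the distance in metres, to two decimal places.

30.90 m

p = sin θ₁/V₁ = sin 8.7°/852 = 1.7754e-04 s/m is conserved through the stack.
Layer 1: θ = 8.70°; offset = 3.5·tan 8.70° = 0.5356 m.
Layer 2: sin θ = p·1877 = 0.3332 → θ = 19.47°; offset = 24.6·tan 19.47° = 8.6945 m.
Layer 3: sin θ = p·5078 = 0.9015 → θ = 64.36°; offset = 10.4·tan 64.36° = 21.6674 m.
Summing the layer offsets gives 30.8975 m.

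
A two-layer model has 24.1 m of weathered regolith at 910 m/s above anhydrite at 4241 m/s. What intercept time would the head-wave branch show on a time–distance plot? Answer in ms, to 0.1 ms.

51.7 ms

tᵢ = 2h·√(V₂²−V₁²)/(V₁V₂).
√(V₂²−V₁²) = √(4241²−910²) = 4142.2 m/s.
tᵢ = 2·24.1·4142.2/(910·4241) = 0.05173 s.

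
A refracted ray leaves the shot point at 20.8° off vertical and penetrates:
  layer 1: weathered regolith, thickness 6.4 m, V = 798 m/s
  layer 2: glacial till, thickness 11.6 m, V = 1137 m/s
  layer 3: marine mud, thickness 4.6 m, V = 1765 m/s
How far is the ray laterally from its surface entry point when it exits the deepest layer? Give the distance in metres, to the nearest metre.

Apply Snell's law at each interface; in layer i the horizontal offset is hᵢ·tan θᵢ.
Layer 1: θ = 20.80°; offset = 6.4·tan 20.80° = 2.431 m.
Layer 2: sin θ = 1137·sin 20.8°/798 = 0.5060, θ = 30.40°; offset = 11.6·tan 30.40° = 6.804 m.
Layer 3: sin θ = 1765·sin 20.8°/798 = 0.7854, θ = 51.76°; offset = 4.6·tan 51.76° = 5.837 m.
Σ offsets = 15.073 m.

15 m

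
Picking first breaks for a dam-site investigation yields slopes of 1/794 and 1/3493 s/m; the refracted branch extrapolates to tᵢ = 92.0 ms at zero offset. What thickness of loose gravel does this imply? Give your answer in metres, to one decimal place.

h = tᵢ·V₁·V₂ / (2·√(V₂²−V₁²)).
√(V₂²−V₁²) = √(3493² − 794²) = 3401.6 m/s.
h = 0.092 s × 794 × 3493 / (2 × 3401.6) = 37.51 m.

37.5 m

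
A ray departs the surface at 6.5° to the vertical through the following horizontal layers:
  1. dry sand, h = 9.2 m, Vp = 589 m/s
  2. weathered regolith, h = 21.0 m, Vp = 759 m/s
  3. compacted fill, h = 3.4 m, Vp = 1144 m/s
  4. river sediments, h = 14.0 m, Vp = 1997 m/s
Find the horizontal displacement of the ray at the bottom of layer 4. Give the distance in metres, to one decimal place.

10.7 m

p = sin θ₁/V₁ = sin 6.5°/589 = 1.9220e-04 s/m is conserved through the stack.
Layer 1: θ = 6.50°; offset = 9.2·tan 6.50° = 1.048 m.
Layer 2: sin θ = p·759 = 0.1459 → θ = 8.39°; offset = 21.0·tan 8.39° = 3.097 m.
Layer 3: sin θ = p·1144 = 0.2199 → θ = 12.70°; offset = 3.4·tan 12.70° = 0.766 m.
Layer 4: sin θ = p·1997 = 0.3838 → θ = 22.57°; offset = 14.0·tan 22.57° = 5.819 m.
Total horizontal offset = 10.730 m.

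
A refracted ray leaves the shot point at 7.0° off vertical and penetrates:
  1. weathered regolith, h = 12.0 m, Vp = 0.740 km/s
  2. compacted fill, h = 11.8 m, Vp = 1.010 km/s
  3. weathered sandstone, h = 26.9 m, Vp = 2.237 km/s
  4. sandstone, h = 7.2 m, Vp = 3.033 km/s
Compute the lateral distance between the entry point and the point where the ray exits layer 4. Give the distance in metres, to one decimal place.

18.3 m

p = sin θ₁/V₁ = sin 7.0°/0.740 = 1.6469e-01 s/km is conserved through the stack.
Layer 1: θ = 7.00°; offset = 12.0·tan 7.00° = 1.473 m.
Layer 2: sin θ = p·1.010 = 0.1663 → θ = 9.57°; offset = 11.8·tan 9.57° = 1.990 m.
Layer 3: sin θ = p·2.237 = 0.3684 → θ = 21.62°; offset = 26.9·tan 21.62° = 10.660 m.
Layer 4: sin θ = p·3.033 = 0.4995 → θ = 29.97°; offset = 7.2·tan 29.97° = 4.151 m.
Total horizontal offset = 18.275 m.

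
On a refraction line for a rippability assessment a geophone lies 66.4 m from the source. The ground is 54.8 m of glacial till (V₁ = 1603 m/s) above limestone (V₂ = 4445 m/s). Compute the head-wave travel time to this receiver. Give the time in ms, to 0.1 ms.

θ_c = arcsin(V₁/V₂) = arcsin(1603/4445) = 21.14°, cos θ_c = 0.9327.
Intercept time tᵢ = 2h cos θ_c / V₁ = 2·54.8·0.9327/1603 = 0.06377 s.
t = x/V₂ + tᵢ = 66.4/4445 + 0.06377 = 0.07871 s.

78.7 ms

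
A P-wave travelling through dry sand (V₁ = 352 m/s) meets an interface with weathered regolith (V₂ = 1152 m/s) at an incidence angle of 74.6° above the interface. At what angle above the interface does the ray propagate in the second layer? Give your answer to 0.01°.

29.65°

Angle from the normal: 90° − 74.6° = 15.4°.
Snell's law: sin θ₂ = (V₂/V₁)·sin θ₁ = (1152/352)·sin 15.4° = 0.8691.
θ₂ = sin⁻¹(0.8691) = 60.35° (from vertical).
From the interface: 90° − 60.35° = 29.65°.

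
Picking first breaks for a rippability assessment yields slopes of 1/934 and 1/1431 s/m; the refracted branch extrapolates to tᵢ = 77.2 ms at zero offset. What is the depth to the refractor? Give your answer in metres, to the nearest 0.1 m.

h = tᵢ·V₁·V₂ / (2·√(V₂²−V₁²)).
√(V₂²−V₁²) = √(1431² − 934²) = 1084.2 m/s.
h = 0.0772 s × 934 × 1431 / (2 × 1084.2) = 47.59 m.

47.6 m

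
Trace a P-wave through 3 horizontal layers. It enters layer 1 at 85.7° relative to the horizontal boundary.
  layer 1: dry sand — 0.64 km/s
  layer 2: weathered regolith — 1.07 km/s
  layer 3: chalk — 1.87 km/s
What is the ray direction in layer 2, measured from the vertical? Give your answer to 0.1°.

7.2°

From the normal: θ₁ = 90° − 85.7° = 4.3°.
Ray parameter p = sin 4.3° / 0.64 = 1.1715e-01 s/km.
sin θ_2 = p·V_2 = 1.1715e-01 × 1.07 = 0.1254.
θ_2 = 7.20° from the vertical.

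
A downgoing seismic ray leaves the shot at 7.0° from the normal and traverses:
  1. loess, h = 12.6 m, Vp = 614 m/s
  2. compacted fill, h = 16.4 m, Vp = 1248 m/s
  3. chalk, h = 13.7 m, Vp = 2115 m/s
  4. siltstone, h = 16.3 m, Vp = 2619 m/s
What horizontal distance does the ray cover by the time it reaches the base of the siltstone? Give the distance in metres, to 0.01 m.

Apply Snell's law at each interface; in layer i the horizontal offset is hᵢ·tan θᵢ.
Layer 1: θ = 7.00°; offset = 12.6·tan 7.00° = 1.5471 m.
Layer 2: sin θ = 1248·sin 7.0°/614 = 0.2477, θ = 14.34°; offset = 16.4·tan 14.34° = 4.1931 m.
Layer 3: sin θ = 2115·sin 7.0°/614 = 0.4198, θ = 24.82°; offset = 13.7·tan 24.82° = 6.3366 m.
Layer 4: sin θ = 2619·sin 7.0°/614 = 0.5198, θ = 31.32°; offset = 16.3·tan 31.32° = 9.9187 m.
Summing the layer offsets gives 21.9954 m.

22.00 m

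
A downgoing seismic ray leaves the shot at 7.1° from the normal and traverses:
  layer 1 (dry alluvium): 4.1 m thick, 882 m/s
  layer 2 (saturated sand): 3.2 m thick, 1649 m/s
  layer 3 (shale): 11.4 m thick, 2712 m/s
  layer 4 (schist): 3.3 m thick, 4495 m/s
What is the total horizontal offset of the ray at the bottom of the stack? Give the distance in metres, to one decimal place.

Apply Snell's law at each interface; in layer i the horizontal offset is hᵢ·tan θᵢ.
Layer 1: θ = 7.10°; offset = 4.1·tan 7.10° = 0.511 m.
Layer 2: sin θ = 1649·sin 7.1°/882 = 0.2311, θ = 13.36°; offset = 3.2·tan 13.36° = 0.760 m.
Layer 3: sin θ = 2712·sin 7.1°/882 = 0.3801, θ = 22.34°; offset = 11.4·tan 22.34° = 4.684 m.
Layer 4: sin θ = 4495·sin 7.1°/882 = 0.6299, θ = 39.04°; offset = 3.3·tan 39.04° = 2.677 m.
Σ offsets = 8.631 m.

8.6 m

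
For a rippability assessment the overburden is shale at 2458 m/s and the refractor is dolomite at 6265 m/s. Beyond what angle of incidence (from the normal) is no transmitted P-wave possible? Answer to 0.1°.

23.1°

At critical incidence the refracted ray runs along the interface (θ₂ = 90°), so sin θ_c = V₁/V₂.
θ_c = arcsin(2458/6265) = arcsin 0.3923 = 23.10°.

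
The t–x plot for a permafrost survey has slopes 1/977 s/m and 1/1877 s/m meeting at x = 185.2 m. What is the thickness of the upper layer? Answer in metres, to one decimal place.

h = (x_cross/2)·√((V₂−V₁)/(V₂+V₁)).
(V₂−V₁)/(V₂+V₁) = (1877−977)/(1877+977) = 0.3153; √ = 0.5616.
h = (185.2/2)·0.5616 = 52.00 m.

52.0 m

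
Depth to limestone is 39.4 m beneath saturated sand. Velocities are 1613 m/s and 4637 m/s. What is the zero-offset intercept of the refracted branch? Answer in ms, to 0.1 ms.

45.8 ms

θ_c = arcsin(V₁/V₂) = arcsin(1613/4637) = 20.36°; cos θ_c = 0.9375.
tᵢ = 2h·cos θ_c / V₁ = 2·39.4·0.9375 / 1613 = 0.04580 s.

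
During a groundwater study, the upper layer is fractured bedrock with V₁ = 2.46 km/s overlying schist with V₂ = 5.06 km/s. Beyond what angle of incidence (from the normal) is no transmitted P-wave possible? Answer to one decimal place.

Critical incidence: sin θ_c = V₁/V₂ = 2.46/5.06 = 0.4862.
θ_c = arcsin 0.4862 = 29.09°.

29.1°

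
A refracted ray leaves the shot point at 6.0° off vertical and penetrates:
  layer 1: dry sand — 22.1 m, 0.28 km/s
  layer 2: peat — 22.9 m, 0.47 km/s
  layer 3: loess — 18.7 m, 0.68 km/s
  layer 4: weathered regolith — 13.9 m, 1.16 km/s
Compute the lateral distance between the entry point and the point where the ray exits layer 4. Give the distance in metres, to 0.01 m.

17.99 m

Ray parameter p = sin 6.0° / 0.28 km/s = 3.7332e-01 s/km.
Layer 1: θ = 6.00°; offset = 22.1·tan 6.00° = 2.3228 m.
Layer 2: sin θ = p·0.47 = 0.1755 → θ = 10.11°; offset = 22.9·tan 10.11° = 4.0813 m.
Layer 3: sin θ = p·0.68 = 0.2539 → θ = 14.71°; offset = 18.7·tan 14.71° = 4.9079 m.
Layer 4: sin θ = p·1.16 = 0.4330 → θ = 25.66°; offset = 13.9·tan 25.66° = 6.6780 m.
Total horizontal offset = 17.9900 m.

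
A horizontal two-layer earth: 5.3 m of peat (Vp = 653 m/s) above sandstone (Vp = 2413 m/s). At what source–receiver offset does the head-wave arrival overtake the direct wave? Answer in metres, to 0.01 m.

13.99 m

θ_c = arcsin(653/2413) = 15.70°, so cos θ_c = 0.9627 and tᵢ = 2h cos θ_c/V₁ = 0.0156 s.
At crossover x/V₁ = x/V₂ + tᵢ ⇒ x = tᵢ/(1/V₁ − 1/V₂) = 0.01563/(1.5314e-03 − 4.1442e-04) = 13.99 m.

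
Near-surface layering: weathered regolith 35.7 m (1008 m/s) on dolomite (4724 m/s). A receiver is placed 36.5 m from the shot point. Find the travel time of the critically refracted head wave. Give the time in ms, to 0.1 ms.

t = x/V₂ + 2h·√(V₂²−V₁²)/(V₁V₂).
√(V₂²−V₁²) = √(4724²−1008²) = 4615.2 m/s; delay term = 2·35.7·4615.2/(1008·4724) = 0.06920 s.
t = 36.5/4724 + 0.06920 = 0.07693 s.

76.9 ms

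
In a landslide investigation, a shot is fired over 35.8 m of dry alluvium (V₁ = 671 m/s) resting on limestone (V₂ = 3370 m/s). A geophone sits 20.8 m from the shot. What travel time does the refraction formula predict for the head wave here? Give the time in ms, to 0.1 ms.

110.7 ms

θ_c = arcsin(V₁/V₂) = arcsin(671/3370) = 11.48°, cos θ_c = 0.9800.
Intercept time tᵢ = 2h cos θ_c / V₁ = 2·35.8·0.9800/671 = 0.10457 s.
t = x/V₂ + tᵢ = 20.8/3370 + 0.10457 = 0.11074 s.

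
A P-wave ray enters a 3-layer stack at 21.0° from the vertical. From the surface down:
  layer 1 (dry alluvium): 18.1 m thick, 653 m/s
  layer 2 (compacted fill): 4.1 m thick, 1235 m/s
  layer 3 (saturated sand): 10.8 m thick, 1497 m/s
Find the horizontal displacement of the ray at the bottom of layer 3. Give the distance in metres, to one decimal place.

26.3 m

p = sin θ₁/V₁ = sin 21.0°/653 = 5.4880e-04 s/m is conserved through the stack.
Layer 1: θ = 21.00°; offset = 18.1·tan 21.00° = 6.948 m.
Layer 2: sin θ = p·1235 = 0.6778 → θ = 42.67°; offset = 4.1·tan 42.67° = 3.779 m.
Layer 3: sin θ = p·1497 = 0.8216 → θ = 55.24°; offset = 10.8·tan 55.24° = 15.563 m.
Summing the layer offsets gives 26.290 m.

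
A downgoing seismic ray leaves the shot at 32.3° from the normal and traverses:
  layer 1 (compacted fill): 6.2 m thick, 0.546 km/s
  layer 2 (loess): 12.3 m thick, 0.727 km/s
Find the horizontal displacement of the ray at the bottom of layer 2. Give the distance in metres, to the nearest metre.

16 m

p = sin θ₁/V₁ = sin 32.3°/0.546 = 9.7867e-01 s/km is conserved through the stack.
Layer 1: θ = 32.30°; offset = 6.2·tan 32.30° = 3.919 m.
Layer 2: sin θ = p·0.727 = 0.7115 → θ = 45.36°; offset = 12.3·tan 45.36° = 12.454 m.
Total horizontal offset = 16.373 m.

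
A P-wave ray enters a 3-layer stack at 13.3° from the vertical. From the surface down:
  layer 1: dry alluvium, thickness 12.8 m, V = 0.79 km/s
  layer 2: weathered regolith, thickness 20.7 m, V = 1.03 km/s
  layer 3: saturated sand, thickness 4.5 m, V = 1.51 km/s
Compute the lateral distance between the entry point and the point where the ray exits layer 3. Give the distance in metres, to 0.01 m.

Ray parameter p = sin 13.3° / 0.79 km/s = 2.9120e-01 s/km.
Layer 1: θ = 13.30°; offset = 12.8·tan 13.30° = 3.0258 m.
Layer 2: sin θ = p·1.03 = 0.2999 → θ = 17.45°; offset = 20.7·tan 17.45° = 6.5084 m.
Layer 3: sin θ = p·1.51 = 0.4397 → θ = 26.09°; offset = 4.5·tan 26.09° = 2.2031 m.
Total horizontal offset = 11.7373 m.

11.74 m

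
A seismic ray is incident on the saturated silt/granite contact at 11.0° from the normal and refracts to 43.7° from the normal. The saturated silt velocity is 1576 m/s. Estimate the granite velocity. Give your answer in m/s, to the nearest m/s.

5706 m/s

sin 11.0° = 0.1908; sin 43.7° = 0.6909.
V₂ = V₁·(sin θ₂/sin θ₁) = 1576·(0.6909/0.1908) = 5706.39 m/s.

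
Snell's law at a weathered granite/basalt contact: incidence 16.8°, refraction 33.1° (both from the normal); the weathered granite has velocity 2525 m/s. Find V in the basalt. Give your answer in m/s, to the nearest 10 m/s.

sin 16.8° = 0.2890; sin 33.1° = 0.5461.
V₂ = V₁·(sin θ₂/sin θ₁) = 2525·(0.5461/0.2890) = 4770.78 m/s.

4770 m/s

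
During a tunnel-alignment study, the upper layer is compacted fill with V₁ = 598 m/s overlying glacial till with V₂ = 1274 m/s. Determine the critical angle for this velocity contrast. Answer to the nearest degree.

At critical incidence the refracted ray runs along the interface (θ₂ = 90°), so sin θ_c = V₁/V₂.
θ_c = arcsin(598/1274) = arcsin 0.4694 = 27.99°.

28°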